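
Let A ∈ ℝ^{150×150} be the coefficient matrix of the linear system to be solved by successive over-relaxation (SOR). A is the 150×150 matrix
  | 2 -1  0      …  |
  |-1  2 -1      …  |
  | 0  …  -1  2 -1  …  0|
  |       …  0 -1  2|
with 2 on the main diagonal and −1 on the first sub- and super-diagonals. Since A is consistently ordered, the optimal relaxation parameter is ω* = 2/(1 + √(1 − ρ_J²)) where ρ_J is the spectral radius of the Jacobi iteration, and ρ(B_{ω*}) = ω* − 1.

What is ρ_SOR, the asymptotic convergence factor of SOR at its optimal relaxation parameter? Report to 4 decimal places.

ρ_J = max_k |cos(kπ/151)| = cos(π/151) = 0.9998
√(1 − cos²(π/151)) = sin(π/151) ≈ 0.02080.
ω* = 2/(1 + 0.02080) = 2/1.02080 = 1.9592.
and ρ(B_{ω*}) = 1.9592 − 1 = 0.9592.

ρ_SOR = 0.9592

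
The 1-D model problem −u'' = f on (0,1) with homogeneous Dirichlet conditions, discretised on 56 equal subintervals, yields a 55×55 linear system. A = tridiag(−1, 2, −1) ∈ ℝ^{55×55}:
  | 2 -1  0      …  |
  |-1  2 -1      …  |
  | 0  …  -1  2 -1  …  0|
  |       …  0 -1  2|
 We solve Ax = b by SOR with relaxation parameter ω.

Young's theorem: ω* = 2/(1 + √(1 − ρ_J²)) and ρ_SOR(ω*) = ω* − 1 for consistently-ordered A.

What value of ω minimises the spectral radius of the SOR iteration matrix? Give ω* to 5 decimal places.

ω* = 1.89381

n=55: λ(B_J) = 1 − λ(A)/2 = cos(kπ/56); k=1 gives ρ_J = 0.99843.
√(1 − cos²(π/56)) = sin(π/56) ≈ 0.056070.
Young: ω* = 2/(1+√(1−ρ_J²)) = 2/(1+0.056070) = 2/1.056070 = 1.89381.
ρ_SOR = ω* − 1 ≈ 0.89381.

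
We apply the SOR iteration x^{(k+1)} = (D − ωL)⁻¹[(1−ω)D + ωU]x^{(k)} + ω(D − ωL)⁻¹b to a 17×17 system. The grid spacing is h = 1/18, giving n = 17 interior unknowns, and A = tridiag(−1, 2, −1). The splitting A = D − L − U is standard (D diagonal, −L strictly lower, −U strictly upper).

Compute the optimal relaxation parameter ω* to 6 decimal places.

ω* = 1.704088

With n=17, ρ(Jacobi) = cos(π/18) = 0.984808.
√(1 − cos²(π/18)) = sin(π/18) ≈ 0.1736482.
[ω*] 2 ÷ (1 + 0.1736482) = 2 ÷ 1.1736482 = 1.704088.
[ρ_SOR] ω* − 1 = 0.704088.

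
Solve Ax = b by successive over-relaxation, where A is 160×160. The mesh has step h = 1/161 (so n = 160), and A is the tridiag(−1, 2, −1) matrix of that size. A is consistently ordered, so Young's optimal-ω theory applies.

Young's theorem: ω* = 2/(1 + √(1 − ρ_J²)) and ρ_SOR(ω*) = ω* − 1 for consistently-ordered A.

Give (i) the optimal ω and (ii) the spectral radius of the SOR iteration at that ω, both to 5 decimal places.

ω* = 1.96172, ρ_SOR = 0.96172

spectrum of D⁻¹(L+U) = {cos(kπ/161) : 1≤k≤160}; ρ_J = cos(π/161) = 0.99981.
√(1−ρ_J²) = |sin(π/161)| = 0.019512
[ω*] 2 ÷ (1 + 0.019512) = 2 ÷ 1.019512 = 1.96172.
[ρ_SOR] ω* − 1 = 0.96172.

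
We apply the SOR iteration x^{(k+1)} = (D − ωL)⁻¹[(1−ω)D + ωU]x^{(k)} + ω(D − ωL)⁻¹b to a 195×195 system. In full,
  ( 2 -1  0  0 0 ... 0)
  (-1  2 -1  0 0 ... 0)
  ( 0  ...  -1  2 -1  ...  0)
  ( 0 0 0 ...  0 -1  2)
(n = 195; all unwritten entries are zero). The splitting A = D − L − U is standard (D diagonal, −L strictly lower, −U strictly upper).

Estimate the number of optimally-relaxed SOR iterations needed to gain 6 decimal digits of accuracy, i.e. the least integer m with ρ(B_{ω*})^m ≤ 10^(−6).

m = 431

spectrum of D⁻¹(L+U) = {cos(kπ/196) : 1≤k≤195}; ρ_J = cos(π/196) = 0.9998715.
√(1−ρ_J²) = |sin(π/196)| = 0.0160278
Young: ω* = 2/(1+√(1−ρ_J²)) = 2/(1+0.0160278) = 2/1.0160278 = 1.9684501.
Hence ρ(B_{ω*}) = 1.9684501 − 1 = 0.9684501.
Need (0.9684501)^m ≤ 10^(−6): m ≥ 6·ln10/|ln 0.9684501| = 13.8155/0.0320583 = 430.949 ⇒ m = 431.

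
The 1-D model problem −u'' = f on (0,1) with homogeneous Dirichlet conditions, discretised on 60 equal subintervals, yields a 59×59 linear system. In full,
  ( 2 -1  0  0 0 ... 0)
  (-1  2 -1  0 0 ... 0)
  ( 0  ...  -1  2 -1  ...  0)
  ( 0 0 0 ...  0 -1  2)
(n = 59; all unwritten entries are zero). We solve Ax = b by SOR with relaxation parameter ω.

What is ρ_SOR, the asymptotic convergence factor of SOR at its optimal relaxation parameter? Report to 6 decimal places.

ρ_SOR = 0.900534

[ρ_J] n=59: ρ(B_J) = cos(π/(n+1)) = cos(π/60) = 0.998630.
√(1−ρ_J²) = |sin(π/60)| = 0.0523360
Young: ω* = 2/(1+√(1−ρ_J²)) = 2/(1+0.0523360) = 2/1.0523360 = 1.900534.
ρ_SOR = ω* − 1 = 1.900534 − 1 = 0.900534.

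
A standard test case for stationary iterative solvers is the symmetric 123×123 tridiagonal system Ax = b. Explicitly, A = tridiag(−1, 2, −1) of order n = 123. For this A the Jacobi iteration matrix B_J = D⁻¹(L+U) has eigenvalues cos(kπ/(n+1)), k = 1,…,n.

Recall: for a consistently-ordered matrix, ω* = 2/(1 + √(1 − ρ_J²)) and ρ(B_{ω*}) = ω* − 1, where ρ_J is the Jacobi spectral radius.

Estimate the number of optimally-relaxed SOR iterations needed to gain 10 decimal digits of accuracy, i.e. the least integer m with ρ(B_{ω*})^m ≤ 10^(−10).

m = 455

With n=123, ρ(Jacobi) = cos(π/124) = 0.9996791.
√(1−ρ_J²) simplifies to sin(π/124) = 0.0253327.
Then 2/(1+√(1−ρ_J²)) = 2/(1+0.0253327); ω* = 2/1.0253327 = 1.9505864.
ρ(B_{ω*}) = ω*−1 = 0.9505864
Need (0.9505864)^m ≤ 10^(−10): m ≥ 10·ln10/|ln 0.9505864| = 23.0259/0.0506762 = 454.373 ⇒ m = 455.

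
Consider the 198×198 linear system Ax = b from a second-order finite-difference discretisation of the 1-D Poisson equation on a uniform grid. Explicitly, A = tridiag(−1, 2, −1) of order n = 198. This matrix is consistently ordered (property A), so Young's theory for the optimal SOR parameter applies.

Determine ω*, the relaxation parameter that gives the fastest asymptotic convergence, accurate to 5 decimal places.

With n=198, ρ(Jacobi) = cos(π/199) = 0.99988.
√(1−ρ_J²) simplifies to sin(π/199) = 0.015786.
ω* = 2/(1+0.015786) = 1.96892
ρ_SOR = ω* − 1 ≈ 0.96892.

ω* = 1.96892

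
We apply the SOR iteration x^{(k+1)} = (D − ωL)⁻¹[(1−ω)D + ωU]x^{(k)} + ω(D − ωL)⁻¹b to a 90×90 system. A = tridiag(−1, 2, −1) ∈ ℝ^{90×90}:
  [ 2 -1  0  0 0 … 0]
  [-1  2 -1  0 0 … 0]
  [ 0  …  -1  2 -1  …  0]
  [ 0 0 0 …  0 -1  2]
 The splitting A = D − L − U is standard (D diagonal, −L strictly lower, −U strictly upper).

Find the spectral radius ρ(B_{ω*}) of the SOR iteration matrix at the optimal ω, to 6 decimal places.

B_J for the 90×90 system has eigenvalues cos(kπ/91); ρ_J = cos(π/91) = 0.999404.
√(1−ρ_J²) simplifies to sin(π/91) = 0.0345161.
[ω*] 2 ÷ (1 + 0.0345161) = 2 ÷ 1.0345161 = 1.933271.
[ρ_SOR] ω* − 1 = 0.933271.

ρ_SOR = 0.933271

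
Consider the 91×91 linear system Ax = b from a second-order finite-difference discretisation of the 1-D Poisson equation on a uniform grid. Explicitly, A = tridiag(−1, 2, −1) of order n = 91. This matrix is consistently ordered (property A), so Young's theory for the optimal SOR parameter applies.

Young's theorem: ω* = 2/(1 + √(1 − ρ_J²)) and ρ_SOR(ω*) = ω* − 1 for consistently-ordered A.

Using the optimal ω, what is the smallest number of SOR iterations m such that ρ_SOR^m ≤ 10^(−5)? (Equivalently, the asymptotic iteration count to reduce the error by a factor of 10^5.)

m = 169

With n=91, ρ(Jacobi) = cos(π/92) = 0.9994170.
√(1 − cos²(π/92)) = sin(π/92) ≈ 0.0341411.
[ω*] 2 ÷ (1 + 0.0341411) = 2 ÷ 1.0341411 = 1.9339721.
ρ_SOR = ω* − 1 = 1.9339721 − 1 = 0.9339721.
For 5 digits: m = 5·ln10 / (−ln 0.9339721) = 11.5129/0.0683087 = 168.542; round up → m = 169.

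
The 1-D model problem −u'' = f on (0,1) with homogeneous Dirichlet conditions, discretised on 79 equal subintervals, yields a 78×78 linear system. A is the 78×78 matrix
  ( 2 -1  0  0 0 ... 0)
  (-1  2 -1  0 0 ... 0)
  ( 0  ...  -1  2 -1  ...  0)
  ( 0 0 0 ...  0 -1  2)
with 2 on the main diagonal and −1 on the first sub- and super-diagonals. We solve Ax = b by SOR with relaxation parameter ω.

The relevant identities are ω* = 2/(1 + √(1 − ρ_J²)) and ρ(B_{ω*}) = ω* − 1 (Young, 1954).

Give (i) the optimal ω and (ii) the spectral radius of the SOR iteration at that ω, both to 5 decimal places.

n=78: λ(B_J) = 1 − λ(A)/2 = cos(kπ/79); k=1 gives ρ_J = 0.99921.
root = sin(π/79) = 0.039757  (since 1−cos² = sin²).
ω* = 2/(1 + 0.039757) = 2/1.039757 = 1.92353.
At ω = 1.92353 every |λ(B_ω)| = ω−1, so ρ_SOR = 0.92353.

ω* = 1.92353, ρ_SOR = 0.92353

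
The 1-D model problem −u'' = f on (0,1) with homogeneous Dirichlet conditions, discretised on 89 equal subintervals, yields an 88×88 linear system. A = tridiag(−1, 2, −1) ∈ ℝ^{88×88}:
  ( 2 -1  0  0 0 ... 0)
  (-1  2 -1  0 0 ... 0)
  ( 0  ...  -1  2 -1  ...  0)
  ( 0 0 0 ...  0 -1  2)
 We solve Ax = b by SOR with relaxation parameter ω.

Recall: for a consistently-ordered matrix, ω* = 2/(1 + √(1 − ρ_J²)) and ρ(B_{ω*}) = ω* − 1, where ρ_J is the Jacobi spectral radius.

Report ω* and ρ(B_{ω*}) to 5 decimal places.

spectrum of D⁻¹(L+U) = {cos(kπ/89) : 1≤k≤88}; ρ_J = cos(π/89) = 0.99938.
root = sin(π/89) = 0.035291  (since 1−cos² = sin²).
[ω*] 2 ÷ (1 + 0.035291) = 2 ÷ 1.035291 = 1.93182.
ρ_SOR = ω* − 1 ≈ 0.93182.

ω* = 1.93182, ρ_SOR = 0.93182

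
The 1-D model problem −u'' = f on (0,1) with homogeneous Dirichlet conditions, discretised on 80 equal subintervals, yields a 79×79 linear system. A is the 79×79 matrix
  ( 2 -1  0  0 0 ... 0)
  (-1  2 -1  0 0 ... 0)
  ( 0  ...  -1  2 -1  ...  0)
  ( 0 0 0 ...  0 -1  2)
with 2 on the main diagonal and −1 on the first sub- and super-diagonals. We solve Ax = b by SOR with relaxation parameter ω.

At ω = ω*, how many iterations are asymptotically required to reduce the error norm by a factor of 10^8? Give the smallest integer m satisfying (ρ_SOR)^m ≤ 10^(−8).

[ρ_J] n=79: ρ(B_J) = cos(π/(n+1)) = cos(π/80) = 0.9992290.
√(1 − cos²(π/80)) = sin(π/80) ≈ 0.0392598.
So ω* = 2/1.0392598 = 1.9244466 (Young).
ρ(B_{ω*}) = ω*−1 = 0.9244466
(0.9244466)^m ≤ 10^{−8}  ⇒  m·ln(0.9244466) ≤ −8·ln10  ⇒  m ≥ 234.479  ⇒  m = 235

m = 235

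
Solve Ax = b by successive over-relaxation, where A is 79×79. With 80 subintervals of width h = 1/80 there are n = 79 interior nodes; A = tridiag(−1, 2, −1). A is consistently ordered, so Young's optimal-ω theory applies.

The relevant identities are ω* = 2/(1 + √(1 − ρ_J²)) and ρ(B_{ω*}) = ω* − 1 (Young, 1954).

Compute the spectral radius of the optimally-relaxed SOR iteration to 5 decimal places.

B_J for the 79×79 system has eigenvalues cos(kπ/80); ρ_J = cos(π/80) = 0.99923.
root = sin(π/80) = 0.039260  (since 1−cos² = sin²).
Young: ω* = 2/(1+√(1−ρ_J²)) = 2/(1+0.039260) = 2/1.039260 = 1.92445.
[ρ_SOR] ω* − 1 = 0.92445.

ρ_SOR = 0.92445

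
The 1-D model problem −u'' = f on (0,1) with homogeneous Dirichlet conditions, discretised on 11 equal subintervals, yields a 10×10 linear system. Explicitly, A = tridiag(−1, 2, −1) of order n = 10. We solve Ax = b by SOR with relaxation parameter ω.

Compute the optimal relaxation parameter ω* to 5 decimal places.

With n=10, ρ(Jacobi) = cos(π/11) = 0.95949.
√(1 − cos²(π/11)) = sin(π/11) ≈ 0.281733.
Then 2/(1+√(1−ρ_J²)) = 2/(1+0.281733); ω* = 2/1.281733 = 1.56039.
ρ_SOR = ω* − 1 = 1.56039 − 1 = 0.56039.

ω* = 1.56039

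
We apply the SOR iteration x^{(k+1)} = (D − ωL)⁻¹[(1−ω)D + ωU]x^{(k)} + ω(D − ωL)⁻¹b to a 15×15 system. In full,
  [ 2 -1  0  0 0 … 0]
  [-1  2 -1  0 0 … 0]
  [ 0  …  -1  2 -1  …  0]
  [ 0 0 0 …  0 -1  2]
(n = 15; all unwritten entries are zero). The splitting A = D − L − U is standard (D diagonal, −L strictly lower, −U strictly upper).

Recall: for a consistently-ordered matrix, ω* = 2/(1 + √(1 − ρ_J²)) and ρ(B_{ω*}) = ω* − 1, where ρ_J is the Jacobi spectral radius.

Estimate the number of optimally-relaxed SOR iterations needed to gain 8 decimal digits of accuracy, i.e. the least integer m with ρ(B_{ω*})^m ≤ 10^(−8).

m = 47

With n=15, ρ(Jacobi) = cos(π/16) = 0.9807853.
√(1 − cos²(π/16)) = sin(π/16) ≈ 0.1950903.
ω* = 2/(1+0.1950903) = 1.6735137
ρ(B_{ω*}) = ω*−1 = 0.6735137
m ≥ 8·ln10 / (−ln 0.6735137) = 46.606; smallest integer m = 47.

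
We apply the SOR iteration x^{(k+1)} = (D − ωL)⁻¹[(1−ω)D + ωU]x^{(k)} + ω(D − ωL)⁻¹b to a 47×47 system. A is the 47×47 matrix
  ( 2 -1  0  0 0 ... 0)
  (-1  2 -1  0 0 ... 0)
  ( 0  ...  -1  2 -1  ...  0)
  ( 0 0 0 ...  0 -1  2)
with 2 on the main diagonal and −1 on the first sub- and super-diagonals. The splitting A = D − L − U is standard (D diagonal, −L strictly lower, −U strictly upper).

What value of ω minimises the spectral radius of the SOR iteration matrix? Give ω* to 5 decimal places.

ρ_J = max_k |cos(kπ/48)| = cos(π/48) = 0.99786
1 − cos²(π/48) = sin²(π/48) ⇒ √(1−ρ_J²) = sin(π/48) = 0.065403.
Then 2/(1+√(1−ρ_J²)) = 2/(1+0.065403); ω* = 2/1.065403 = 1.87722.
and ρ(B_{ω*}) = 1.87722 − 1 = 0.87722.

ω* = 1.87722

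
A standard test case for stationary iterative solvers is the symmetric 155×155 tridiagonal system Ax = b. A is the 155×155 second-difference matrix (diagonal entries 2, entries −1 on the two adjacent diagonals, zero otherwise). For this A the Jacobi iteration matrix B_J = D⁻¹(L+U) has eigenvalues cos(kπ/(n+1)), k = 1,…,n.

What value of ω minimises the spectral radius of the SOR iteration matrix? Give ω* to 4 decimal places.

ω* = 1.9605

With n=155, ρ(Jacobi) = cos(π/156) = 0.9998.
√(1−ρ_J²) = |sin(π/156)| = 0.02014
So ω* = 2/1.02014 = 1.9605 (Young).
Hence ρ(B_{ω*}) = 1.9605 − 1 = 0.9605.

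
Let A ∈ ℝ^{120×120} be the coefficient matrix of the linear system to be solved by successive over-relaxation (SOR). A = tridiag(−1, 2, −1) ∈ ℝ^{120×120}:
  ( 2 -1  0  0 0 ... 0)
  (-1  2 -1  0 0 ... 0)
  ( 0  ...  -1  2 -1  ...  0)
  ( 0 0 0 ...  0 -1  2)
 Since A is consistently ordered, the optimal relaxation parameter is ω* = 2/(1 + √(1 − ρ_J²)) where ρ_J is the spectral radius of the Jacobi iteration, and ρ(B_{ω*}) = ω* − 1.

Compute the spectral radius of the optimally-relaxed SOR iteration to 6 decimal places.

ρ_SOR = 0.949392

ρ_J = max_k |cos(kπ/121)| = cos(π/121) = 0.999663
√(1 − cos²(π/121)) = sin(π/121) ≈ 0.0259607.
So ω* = 2/1.0259607 = 1.949392 (Young).
ρ(B_{ω*}) = ω*−1 = 0.949392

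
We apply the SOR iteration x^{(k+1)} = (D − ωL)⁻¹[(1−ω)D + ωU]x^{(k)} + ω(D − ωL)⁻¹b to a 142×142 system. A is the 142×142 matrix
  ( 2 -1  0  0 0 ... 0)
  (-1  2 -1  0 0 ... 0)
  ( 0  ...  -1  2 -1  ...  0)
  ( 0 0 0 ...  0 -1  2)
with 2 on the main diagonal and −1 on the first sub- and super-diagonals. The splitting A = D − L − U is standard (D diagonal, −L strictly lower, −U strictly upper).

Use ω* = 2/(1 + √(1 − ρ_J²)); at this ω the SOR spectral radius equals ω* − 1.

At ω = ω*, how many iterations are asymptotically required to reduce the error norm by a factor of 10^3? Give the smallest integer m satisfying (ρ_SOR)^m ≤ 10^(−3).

m = 158

ρ_J = max_k |cos(kπ/143)| = cos(π/143) = 0.9997587
√(1 − cos²(π/143)) = sin(π/143) ≈ 0.0219674.
Young: ω* = 2/(1+√(1−ρ_J²)) = 2/(1+0.0219674) = 2/1.0219674 = 1.9570096.
[ρ_SOR] ω* − 1 = 0.9570096.
Need (0.9570096)^m ≤ 10^(−3): m ≥ 3·ln10/|ln 0.9570096| = 6.90776/0.0439419 = 157.202 ⇒ m = 158.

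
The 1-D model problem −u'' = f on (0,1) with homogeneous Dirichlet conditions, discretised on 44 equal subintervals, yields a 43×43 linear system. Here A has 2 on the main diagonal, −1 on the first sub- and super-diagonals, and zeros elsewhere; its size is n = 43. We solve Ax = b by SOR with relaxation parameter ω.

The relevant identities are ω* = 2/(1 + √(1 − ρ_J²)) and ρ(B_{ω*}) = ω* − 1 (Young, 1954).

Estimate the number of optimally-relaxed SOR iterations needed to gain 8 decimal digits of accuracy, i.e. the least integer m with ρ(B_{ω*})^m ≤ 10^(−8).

m = 129

n=43: λ(B_J) = 1 − λ(A)/2 = cos(kπ/44); k=1 gives ρ_J = 0.9974521.
1 − cos²(π/44) = sin²(π/44) ⇒ √(1−ρ_J²) = sin(π/44) = 0.0713392.
Young: ω* = 2/(1+√(1−ρ_J²)) = 2/(1+0.0713392) = 2/1.0713392 = 1.8668224.
ρ(B_{ω*}) = ω*−1 = 0.8668224
8·ln10 = 18.4207; −ln(0.8668224) = 0.142921; m = ⌈18.4207/0.142921⌉ = ⌈128.887⌉ = 129.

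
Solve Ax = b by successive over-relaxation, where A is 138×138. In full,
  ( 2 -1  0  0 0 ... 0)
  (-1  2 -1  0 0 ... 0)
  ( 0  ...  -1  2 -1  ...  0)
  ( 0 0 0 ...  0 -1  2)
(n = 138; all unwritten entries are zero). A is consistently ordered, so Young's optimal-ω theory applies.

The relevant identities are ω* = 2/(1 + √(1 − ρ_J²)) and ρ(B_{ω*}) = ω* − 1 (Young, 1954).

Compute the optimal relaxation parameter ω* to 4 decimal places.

ω* = 1.9558

n=138: λ(B_J) = 1 − λ(A)/2 = cos(kπ/139); k=1 gives ρ_J = 0.9997.
√(1−ρ_J²) simplifies to sin(π/139) = 0.02260.
ω* = 2/(1 + 0.02260) = 2/1.02260 = 1.9558.
Hence ρ(B_{ω*}) = 1.9558 − 1 = 0.9558.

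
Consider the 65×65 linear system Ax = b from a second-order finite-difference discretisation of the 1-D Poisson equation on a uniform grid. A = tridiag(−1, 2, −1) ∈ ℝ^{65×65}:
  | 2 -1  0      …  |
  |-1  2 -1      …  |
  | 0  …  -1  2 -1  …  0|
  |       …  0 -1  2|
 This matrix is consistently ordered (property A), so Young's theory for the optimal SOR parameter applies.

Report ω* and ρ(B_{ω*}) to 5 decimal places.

ω* = 1.90916, ρ_SOR = 0.90916

n=65: λ(B_J) = 1 − λ(A)/2 = cos(kπ/66); k=1 gives ρ_J = 0.99887.
1 − cos²(π/66) = sin²(π/66) ⇒ √(1−ρ_J²) = sin(π/66) = 0.047582.
ω* = 2/(1+0.047582) = 1.90916
and ρ(B_{ω*}) = 1.90916 − 1 = 0.90916.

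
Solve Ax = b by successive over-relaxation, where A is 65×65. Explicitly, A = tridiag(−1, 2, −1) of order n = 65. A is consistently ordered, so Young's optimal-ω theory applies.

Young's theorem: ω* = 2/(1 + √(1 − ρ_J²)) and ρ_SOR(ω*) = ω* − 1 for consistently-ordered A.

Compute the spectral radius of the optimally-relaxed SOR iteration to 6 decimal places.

With n=65, ρ(Jacobi) = cos(π/66) = 0.998867.
1 − cos²(π/66) = sin²(π/66) ⇒ √(1−ρ_J²) = sin(π/66) = 0.0475819.
So ω* = 2/1.0475819 = 1.909159 (Young).
ρ_SOR = ω* − 1 ≈ 0.909159.

ρ_SOR = 0.909159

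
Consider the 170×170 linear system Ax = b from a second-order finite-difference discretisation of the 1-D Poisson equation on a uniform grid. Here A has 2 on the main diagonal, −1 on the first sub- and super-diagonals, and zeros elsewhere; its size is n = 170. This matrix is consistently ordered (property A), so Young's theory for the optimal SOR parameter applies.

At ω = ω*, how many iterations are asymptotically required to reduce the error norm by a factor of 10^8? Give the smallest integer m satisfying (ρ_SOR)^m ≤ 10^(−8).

B_J for the 170×170 system has eigenvalues cos(kπ/171); ρ_J = cos(π/171) = 0.9998312.
1 − cos²(π/171) = sin²(π/171) ⇒ √(1−ρ_J²) = sin(π/171) = 0.0183709.
[ω*] 2 ÷ (1 + 0.0183709) = 2 ÷ 1.0183709 = 1.9639210.
and ρ(B_{ω*}) = 1.9639210 − 1 = 0.9639210.
Need (0.9639210)^m ≤ 10^(−8): m ≥ 8·ln10/|ln 0.9639210| = 18.4207/0.0367459 = 501.299 ⇒ m = 502.

m = 502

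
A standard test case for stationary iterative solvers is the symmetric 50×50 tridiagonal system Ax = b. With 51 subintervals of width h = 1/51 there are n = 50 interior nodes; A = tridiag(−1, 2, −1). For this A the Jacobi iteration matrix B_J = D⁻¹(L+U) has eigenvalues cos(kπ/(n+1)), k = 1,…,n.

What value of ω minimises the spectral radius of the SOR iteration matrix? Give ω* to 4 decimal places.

[ρ_J] n=50: ρ(B_J) = cos(π/(n+1)) = cos(π/51) = 0.9981.
√(1−ρ_J²) = |sin(π/51)| = 0.06156
So ω* = 2/1.06156 = 1.8840 (Young).
At ω = 1.8840 every |λ(B_ω)| = ω−1, so ρ_SOR = 0.8840.

ω* = 1.8840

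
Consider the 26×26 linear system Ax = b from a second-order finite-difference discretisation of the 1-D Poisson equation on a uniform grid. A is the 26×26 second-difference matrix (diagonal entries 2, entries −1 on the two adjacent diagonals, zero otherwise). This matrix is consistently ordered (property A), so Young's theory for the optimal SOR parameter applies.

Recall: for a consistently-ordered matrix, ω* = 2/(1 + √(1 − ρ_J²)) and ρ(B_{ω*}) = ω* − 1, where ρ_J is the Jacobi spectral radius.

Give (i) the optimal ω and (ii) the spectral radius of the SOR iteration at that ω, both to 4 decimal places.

ω* = 1.7920, ρ_SOR = 0.7920

ρ_J = max_k |cos(kπ/27)| = cos(π/27) = 0.9932
√(1 − cos²(π/27)) = sin(π/27) ≈ 0.11609.
ω* = 2/(1 + 0.11609) = 2/1.11609 = 1.7920.
ρ_SOR = ω* − 1 ≈ 0.7920.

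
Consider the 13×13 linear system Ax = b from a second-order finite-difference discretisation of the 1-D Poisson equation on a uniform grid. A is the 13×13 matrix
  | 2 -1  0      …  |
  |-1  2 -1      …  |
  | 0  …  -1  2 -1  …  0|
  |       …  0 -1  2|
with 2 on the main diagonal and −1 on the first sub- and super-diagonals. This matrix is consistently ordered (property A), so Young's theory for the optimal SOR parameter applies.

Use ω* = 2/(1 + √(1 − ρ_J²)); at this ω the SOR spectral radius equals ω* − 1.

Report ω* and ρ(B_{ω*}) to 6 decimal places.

ω* = 1.635964, ρ_SOR = 0.635964

½·tridiag(1,0,1) at n=13: λ_k = cos(kπ/14); max |λ| at k=1 ⇒ ρ_J = cos(π/14) ≈ 0.974928.
√(1−ρ_J²) simplifies to sin(π/14) = 0.2225209.
Young: ω* = 2/(1+√(1−ρ_J²)) = 2/(1+0.2225209) = 2/1.2225209 = 1.635964.
[ρ_SOR] ω* − 1 = 0.635964.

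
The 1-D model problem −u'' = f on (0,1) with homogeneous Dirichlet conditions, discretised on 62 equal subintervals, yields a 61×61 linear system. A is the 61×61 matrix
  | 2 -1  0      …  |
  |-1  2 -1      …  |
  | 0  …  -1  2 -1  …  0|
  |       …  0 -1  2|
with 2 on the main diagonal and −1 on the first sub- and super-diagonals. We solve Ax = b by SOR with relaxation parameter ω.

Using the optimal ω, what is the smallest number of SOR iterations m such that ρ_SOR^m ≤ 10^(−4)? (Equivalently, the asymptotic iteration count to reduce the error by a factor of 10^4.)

m = 91

½·tridiag(1,0,1) at n=61: λ_k = cos(kπ/62); max |λ| at k=1 ⇒ ρ_J = cos(π/62) ≈ 0.9987165.
root = sin(π/62) = 0.0506492  (since 1−cos² = sin²).
[ω*] 2 ÷ (1 + 0.0506492) = 2 ÷ 1.0506492 = 1.9035849.
ρ_SOR = ω* − 1 ≈ 0.9035849.
ρ_SOR^m ≤ 10^(−4) ⇔ m ≥ 4·ln10/(−ln 0.9035849) = 9.21034/0.101385 = 90.845; m = ⌈90.845⌉ = 91.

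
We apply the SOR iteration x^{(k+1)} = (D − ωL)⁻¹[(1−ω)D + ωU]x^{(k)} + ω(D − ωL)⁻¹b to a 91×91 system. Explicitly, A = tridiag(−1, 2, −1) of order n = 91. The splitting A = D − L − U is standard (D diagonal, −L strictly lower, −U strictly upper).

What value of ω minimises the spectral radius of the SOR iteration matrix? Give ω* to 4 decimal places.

With n=91, ρ(Jacobi) = cos(π/92) = 0.9994.
root = sin(π/92) = 0.03414  (since 1−cos² = sin²).
So ω* = 2/1.03414 = 1.9340 (Young).
At ω = 1.9340 every |λ(B_ω)| = ω−1, so ρ_SOR = 0.9340.

ω* = 1.9340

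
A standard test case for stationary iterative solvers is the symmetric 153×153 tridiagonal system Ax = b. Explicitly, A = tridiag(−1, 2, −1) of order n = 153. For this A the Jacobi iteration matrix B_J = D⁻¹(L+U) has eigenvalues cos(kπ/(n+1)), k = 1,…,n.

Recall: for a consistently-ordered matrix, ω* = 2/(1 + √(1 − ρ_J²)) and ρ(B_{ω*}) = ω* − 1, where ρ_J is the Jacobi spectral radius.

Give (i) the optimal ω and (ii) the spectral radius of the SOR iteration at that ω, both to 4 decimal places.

With n=153, ρ(Jacobi) = cos(π/154) = 0.9998.
√(1−ρ_J²) simplifies to sin(π/154) = 0.02040.
Young: ω* = 2/(1+√(1−ρ_J²)) = 2/(1+0.02040) = 2/1.02040 = 1.9600.
At ω = 1.9600 every |λ(B_ω)| = ω−1, so ρ_SOR = 0.9600.

ω* = 1.9600, ρ_SOR = 0.9600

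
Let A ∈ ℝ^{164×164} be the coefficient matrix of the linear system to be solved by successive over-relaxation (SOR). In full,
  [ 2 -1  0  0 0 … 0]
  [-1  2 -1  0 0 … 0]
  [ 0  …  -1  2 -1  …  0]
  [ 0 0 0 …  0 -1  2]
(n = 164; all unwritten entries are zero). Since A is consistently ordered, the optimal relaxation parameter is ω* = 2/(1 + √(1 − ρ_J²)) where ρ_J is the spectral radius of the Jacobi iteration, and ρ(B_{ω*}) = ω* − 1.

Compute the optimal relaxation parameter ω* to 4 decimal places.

ρ_J = max_k |cos(kπ/165)| = cos(π/165) = 0.9998
√(1−ρ_J²) = |sin(π/165)| = 0.01904
ω* = 2 / (1 + 0.01904) = 2 / 1.01904 ≈ 1.9626.
Hence ρ(B_{ω*}) = 1.9626 − 1 = 0.9626.

ω* = 1.9626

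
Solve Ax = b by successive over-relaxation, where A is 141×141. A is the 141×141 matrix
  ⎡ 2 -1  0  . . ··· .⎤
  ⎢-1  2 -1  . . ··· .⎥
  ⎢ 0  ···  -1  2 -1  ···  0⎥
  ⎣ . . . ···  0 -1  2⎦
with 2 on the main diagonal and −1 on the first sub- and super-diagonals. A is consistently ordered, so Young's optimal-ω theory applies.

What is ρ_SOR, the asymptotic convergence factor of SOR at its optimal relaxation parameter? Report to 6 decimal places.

B_J for the 141×141 system has eigenvalues cos(kπ/142); ρ_J = cos(π/142) = 0.999755.
√(1 − cos²(π/142)) = sin(π/142) ≈ 0.0221221.
ω* = 2/(1+0.0221221) = 1.956713
and ρ(B_{ω*}) = 1.956713 − 1 = 0.956713.

ρ_SOR = 0.956713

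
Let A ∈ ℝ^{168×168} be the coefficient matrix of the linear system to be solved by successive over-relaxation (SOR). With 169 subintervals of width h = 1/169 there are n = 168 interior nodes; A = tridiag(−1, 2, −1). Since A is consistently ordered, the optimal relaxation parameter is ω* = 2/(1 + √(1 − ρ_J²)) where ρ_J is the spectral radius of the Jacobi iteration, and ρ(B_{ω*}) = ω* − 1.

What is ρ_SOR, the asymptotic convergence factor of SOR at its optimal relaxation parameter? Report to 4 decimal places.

[ρ_J] n=168: ρ(B_J) = cos(π/(n+1)) = cos(π/169) = 0.9998.
√(1 − cos²(π/169)) = sin(π/169) ≈ 0.01859.
Then 2/(1+√(1−ρ_J²)) = 2/(1+0.01859); ω* = 2/1.01859 = 1.9635.
and ρ(B_{ω*}) = 1.9635 − 1 = 0.9635.

ρ_SOR = 0.9635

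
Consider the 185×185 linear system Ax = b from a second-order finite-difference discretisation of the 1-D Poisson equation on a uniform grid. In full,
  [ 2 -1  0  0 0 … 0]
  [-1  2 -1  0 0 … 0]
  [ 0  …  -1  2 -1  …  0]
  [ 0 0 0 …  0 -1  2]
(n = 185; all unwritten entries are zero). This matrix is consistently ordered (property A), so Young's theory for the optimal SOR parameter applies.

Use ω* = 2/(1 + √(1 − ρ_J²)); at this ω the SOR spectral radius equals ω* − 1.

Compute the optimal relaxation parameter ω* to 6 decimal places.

With n=185, ρ(Jacobi) = cos(π/186) = 0.999857.
√(1 − cos²(π/186)) = sin(π/186) ≈ 0.0168895.
Then 2/(1+√(1−ρ_J²)) = 2/(1+0.0168895); ω* = 2/1.0168895 = 1.966782.
ρ(B_{ω*}) = ω*−1 = 0.966782

ω* = 1.966782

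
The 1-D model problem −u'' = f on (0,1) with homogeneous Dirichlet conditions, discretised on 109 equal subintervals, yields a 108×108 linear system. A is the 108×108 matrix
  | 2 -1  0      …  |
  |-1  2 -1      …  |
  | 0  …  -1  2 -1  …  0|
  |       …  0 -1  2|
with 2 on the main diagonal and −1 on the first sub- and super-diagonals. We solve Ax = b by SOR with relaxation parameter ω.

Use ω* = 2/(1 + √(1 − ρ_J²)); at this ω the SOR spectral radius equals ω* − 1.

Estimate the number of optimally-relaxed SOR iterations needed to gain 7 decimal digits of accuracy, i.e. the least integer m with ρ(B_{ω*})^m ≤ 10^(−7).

m = 280

B_J for the 108×108 system has eigenvalues cos(kπ/109); ρ_J = cos(π/109) = 0.9995847.
√(1−ρ_J²) = |sin(π/109)| = 0.0288180
[ω*] 2 ÷ (1 + 0.0288180) = 2 ÷ 1.0288180 = 1.9439784.
ρ_SOR = ω* − 1 = 1.9439784 − 1 = 0.9439784.
Need (0.9439784)^m ≤ 10^(−7): m ≥ 7·ln10/|ln 0.9439784| = 16.1181/0.057652 = 279.576 ⇒ m = 280.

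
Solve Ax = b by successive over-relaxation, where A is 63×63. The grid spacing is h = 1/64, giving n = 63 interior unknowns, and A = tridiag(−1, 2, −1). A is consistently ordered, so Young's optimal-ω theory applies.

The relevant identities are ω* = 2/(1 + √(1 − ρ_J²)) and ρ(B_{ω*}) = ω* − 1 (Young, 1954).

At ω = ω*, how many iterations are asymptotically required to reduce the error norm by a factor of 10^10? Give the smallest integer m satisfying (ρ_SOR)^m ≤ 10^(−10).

spectrum of D⁻¹(L+U) = {cos(kπ/64) : 1≤k≤63}; ρ_J = cos(π/64) = 0.9987955.
1 − cos²(π/64) = sin²(π/64) ⇒ √(1−ρ_J²) = sin(π/64) = 0.0490677.
ω* = 2/(1+0.0490677) = 1.9064547
At ω = 1.9064547 every |λ(B_ω)| = ω−1, so ρ_SOR = 0.9064547.
ρ_SOR^m ≤ 10^(−10) ⇔ m ≥ 10·ln10/(−ln 0.9064547) = 23.0259/0.0982142 = 234.446; m = ⌈234.446⌉ = 235.

m = 235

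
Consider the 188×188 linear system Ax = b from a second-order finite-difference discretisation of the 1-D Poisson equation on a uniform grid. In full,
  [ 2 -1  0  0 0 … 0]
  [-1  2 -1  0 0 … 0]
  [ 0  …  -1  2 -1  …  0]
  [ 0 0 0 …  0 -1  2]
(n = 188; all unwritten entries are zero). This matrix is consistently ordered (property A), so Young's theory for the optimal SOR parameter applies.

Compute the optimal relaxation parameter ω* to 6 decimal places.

ω* = 1.967301

[ρ_J] n=188: ρ(B_J) = cos(π/(n+1)) = cos(π/189) = 0.999862.
root = sin(π/189) = 0.0166214  (since 1−cos² = sin²).
So ω* = 2/1.0166214 = 1.967301 (Young).
[ρ_SOR] ω* − 1 = 0.967301.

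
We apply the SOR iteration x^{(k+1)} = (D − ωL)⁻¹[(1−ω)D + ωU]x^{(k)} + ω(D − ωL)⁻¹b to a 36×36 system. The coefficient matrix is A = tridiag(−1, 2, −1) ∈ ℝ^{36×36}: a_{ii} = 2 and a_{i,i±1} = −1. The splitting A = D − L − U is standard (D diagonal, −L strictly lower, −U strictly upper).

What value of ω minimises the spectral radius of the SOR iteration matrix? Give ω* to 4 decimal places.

½·tridiag(1,0,1) at n=36: λ_k = cos(kπ/37); max |λ| at k=1 ⇒ ρ_J = cos(π/37) ≈ 0.9964.
1 − cos²(π/37) = sin²(π/37) ⇒ √(1−ρ_J²) = sin(π/37) = 0.08481.
So ω* = 2/1.08481 = 1.8436 (Young).
ρ_SOR = ω* − 1 ≈ 0.8436.

ω* = 1.8436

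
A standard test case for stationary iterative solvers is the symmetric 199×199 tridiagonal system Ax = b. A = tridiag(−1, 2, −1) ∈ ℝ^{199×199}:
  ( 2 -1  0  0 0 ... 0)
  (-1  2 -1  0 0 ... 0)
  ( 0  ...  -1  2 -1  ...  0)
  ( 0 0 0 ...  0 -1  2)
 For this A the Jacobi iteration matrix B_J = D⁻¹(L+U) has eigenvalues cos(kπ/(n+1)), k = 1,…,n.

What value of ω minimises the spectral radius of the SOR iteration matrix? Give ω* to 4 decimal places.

ω* = 1.9691

n=199: λ(B_J) = 1 − λ(A)/2 = cos(kπ/200); k=1 gives ρ_J = 0.9999.
√(1−ρ_J²) simplifies to sin(π/200) = 0.01571.
ω* = 2/(1+0.01571) = 1.9691
ρ_SOR = ω* − 1 = 1.9691 − 1 = 0.9691.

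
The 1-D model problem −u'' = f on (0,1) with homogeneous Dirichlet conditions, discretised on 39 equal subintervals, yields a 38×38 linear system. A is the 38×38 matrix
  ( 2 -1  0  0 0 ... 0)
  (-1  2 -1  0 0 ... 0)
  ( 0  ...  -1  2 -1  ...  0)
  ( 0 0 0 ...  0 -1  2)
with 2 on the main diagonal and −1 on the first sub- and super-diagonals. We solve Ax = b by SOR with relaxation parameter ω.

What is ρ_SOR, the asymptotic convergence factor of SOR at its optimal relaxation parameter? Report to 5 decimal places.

ρ_SOR = 0.85105

½·tridiag(1,0,1) at n=38: λ_k = cos(kπ/39); max |λ| at k=1 ⇒ ρ_J = cos(π/39) ≈ 0.99676.
root = sin(π/39) = 0.080467  (since 1−cos² = sin²).
[ω*] 2 ÷ (1 + 0.080467) = 2 ÷ 1.080467 = 1.85105.
At ω = 1.85105 every |λ(B_ω)| = ω−1, so ρ_SOR = 0.85105.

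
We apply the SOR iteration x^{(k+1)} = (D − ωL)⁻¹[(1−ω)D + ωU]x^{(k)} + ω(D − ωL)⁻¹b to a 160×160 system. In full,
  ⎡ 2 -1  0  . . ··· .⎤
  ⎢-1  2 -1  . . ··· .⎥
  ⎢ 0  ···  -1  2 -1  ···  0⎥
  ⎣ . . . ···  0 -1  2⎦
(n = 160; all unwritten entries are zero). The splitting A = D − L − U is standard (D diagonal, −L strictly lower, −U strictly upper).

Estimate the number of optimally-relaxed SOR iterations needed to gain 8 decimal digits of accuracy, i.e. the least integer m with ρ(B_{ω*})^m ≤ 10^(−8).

m = 472

spectrum of D⁻¹(L+U) = {cos(kπ/161) : 1≤k≤160}; ρ_J = cos(π/161) = 0.9998096.
√(1−ρ_J²) = |sin(π/161)| = 0.0195118
ω* = 2 / (1 + 0.0195118) = 2 / 1.0195118 ≈ 1.9617232.
[ρ_SOR] ω* − 1 = 0.9617232.
For 8 digits: m = 8·ln10 / (−ln 0.9617232) = 18.4207/0.0390286 = 471.980; round up → m = 472.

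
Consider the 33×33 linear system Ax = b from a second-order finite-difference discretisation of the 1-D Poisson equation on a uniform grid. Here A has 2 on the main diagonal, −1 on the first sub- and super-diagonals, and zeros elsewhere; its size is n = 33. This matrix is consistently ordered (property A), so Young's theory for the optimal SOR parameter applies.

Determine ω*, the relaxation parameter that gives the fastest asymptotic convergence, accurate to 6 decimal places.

n=33: λ(B_J) = 1 − λ(A)/2 = cos(kπ/34); k=1 gives ρ_J = 0.995734.
√(1 − cos²(π/34)) = sin(π/34) ≈ 0.0922684.
Young: ω* = 2/(1+√(1−ρ_J²)) = 2/(1+0.0922684) = 2/1.0922684 = 1.831052.
ρ_SOR = ω* − 1 = 1.831052 − 1 = 0.831052.

ω* = 1.831052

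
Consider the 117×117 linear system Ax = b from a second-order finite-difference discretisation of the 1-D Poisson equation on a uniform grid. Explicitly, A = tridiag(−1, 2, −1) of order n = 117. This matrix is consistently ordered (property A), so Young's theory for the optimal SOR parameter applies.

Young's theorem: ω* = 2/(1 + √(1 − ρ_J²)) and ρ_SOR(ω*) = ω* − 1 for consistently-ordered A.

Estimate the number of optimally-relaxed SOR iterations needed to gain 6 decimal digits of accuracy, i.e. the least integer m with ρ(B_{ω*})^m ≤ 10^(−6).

m = 260

spectrum of D⁻¹(L+U) = {cos(kπ/118) : 1≤k≤117}; ρ_J = cos(π/118) = 0.9996456.
√(1 − cos²(π/118)) = sin(π/118) ≈ 0.0266205.
Then 2/(1+√(1−ρ_J²)) = 2/(1+0.0266205); ω* = 2/1.0266205 = 1.9481396.
At ω = 1.9481396 every |λ(B_ω)| = ω−1, so ρ_SOR = 0.9481396.
6·ln10 = 13.8155; −ln(0.9481396) = 0.0532535; m = ⌈13.8155/0.0532535⌉ = ⌈259.429⌉ = 260.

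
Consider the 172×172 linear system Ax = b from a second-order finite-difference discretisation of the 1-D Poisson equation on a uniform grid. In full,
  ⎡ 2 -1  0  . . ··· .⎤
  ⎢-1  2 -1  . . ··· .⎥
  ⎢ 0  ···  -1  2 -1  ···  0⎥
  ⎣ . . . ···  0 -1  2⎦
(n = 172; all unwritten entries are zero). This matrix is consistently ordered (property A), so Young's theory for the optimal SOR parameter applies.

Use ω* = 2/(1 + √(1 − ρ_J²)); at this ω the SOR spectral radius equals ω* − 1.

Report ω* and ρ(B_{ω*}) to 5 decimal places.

ω* = 1.96433, ρ_SOR = 0.96433

[ρ_J] n=172: ρ(B_J) = cos(π/(n+1)) = cos(π/173) = 0.99984.
root = sin(π/173) = 0.018158  (since 1−cos² = sin²).
ω* = 2 / (1 + 0.018158) = 2 / 1.018158 ≈ 1.96433.
ρ(B_{ω*}) = ω*−1 = 0.96433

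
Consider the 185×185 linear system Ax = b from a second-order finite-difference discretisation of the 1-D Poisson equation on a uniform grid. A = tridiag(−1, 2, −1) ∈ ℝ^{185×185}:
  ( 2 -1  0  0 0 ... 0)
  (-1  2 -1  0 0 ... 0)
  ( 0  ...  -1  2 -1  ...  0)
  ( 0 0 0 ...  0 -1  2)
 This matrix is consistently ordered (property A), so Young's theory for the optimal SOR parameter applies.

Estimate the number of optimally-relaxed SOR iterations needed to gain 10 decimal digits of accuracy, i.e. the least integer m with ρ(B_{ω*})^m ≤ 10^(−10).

m = 682

spectrum of D⁻¹(L+U) = {cos(kπ/186) : 1≤k≤185}; ρ_J = cos(π/186) = 0.9998574.
√(1 − cos²(π/186)) = sin(π/186) ≈ 0.0168895.
So ω* = 2/1.0168895 = 1.9667820 (Young).
ρ_SOR = ω* − 1 = 1.9667820 − 1 = 0.9667820.
Need (0.9667820)^m ≤ 10^(−10): m ≥ 10·ln10/|ln 0.9667820| = 23.0259/0.0337822 = 681.599 ⇒ m = 682.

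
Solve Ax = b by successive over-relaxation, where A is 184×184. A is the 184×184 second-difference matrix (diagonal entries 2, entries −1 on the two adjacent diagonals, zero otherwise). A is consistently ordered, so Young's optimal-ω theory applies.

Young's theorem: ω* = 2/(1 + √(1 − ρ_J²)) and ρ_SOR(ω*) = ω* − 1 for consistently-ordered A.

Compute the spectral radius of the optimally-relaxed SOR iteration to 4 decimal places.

n=184: λ(B_J) = 1 − λ(A)/2 = cos(kπ/185); k=1 gives ρ_J = 0.9999.
1 − cos²(π/185) = sin²(π/185) ⇒ √(1−ρ_J²) = sin(π/185) = 0.01698.
ω* = 2 / (1 + 0.01698) = 2 / 1.01698 ≈ 1.9666.
ρ_SOR = ω* − 1 ≈ 0.9666.

ρ_SOR = 0.9666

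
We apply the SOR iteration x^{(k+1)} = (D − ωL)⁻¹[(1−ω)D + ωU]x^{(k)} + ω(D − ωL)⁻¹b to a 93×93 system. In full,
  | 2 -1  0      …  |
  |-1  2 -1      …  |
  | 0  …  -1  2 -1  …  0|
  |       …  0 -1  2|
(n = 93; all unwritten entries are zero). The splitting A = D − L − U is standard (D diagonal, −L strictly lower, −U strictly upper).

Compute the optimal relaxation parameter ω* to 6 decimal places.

[ρ_J] n=93: ρ(B_J) = cos(π/(n+1)) = cos(π/94) = 0.999442.
√(1−ρ_J²) = |sin(π/94)| = 0.0334150
So ω* = 2/1.0334150 = 1.935331 (Young).
ρ_SOR = ω* − 1 ≈ 0.935331.

ω* = 1.935331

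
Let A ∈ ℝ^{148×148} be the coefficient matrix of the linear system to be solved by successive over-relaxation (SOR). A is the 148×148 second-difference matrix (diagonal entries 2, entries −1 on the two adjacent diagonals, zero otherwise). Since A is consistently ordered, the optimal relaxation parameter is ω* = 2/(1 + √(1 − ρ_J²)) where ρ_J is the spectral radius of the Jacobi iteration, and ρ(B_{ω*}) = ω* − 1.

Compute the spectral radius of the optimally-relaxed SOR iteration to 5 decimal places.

ρ_SOR = 0.95870

With n=148, ρ(Jacobi) = cos(π/149) = 0.99978.
√(1−ρ_J²) = |sin(π/149)| = 0.021083
ω* = 2/(1+0.021083) = 1.95870
Hence ρ(B_{ω*}) = 1.95870 − 1 = 0.95870.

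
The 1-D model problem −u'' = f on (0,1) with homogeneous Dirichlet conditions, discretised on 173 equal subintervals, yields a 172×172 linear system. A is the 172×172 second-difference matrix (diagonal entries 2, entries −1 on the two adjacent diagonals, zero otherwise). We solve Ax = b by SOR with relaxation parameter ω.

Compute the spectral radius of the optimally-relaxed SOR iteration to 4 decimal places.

[ρ_J] n=172: ρ(B_J) = cos(π/(n+1)) = cos(π/173) = 0.9998.
1 − cos²(π/173) = sin²(π/173) ⇒ √(1−ρ_J²) = sin(π/173) = 0.01816.
Then 2/(1+√(1−ρ_J²)) = 2/(1+0.01816); ω* = 2/1.01816 = 1.9643.
ρ_SOR = ω* − 1 = 1.9643 − 1 = 0.9643.

ρ_SOR = 0.9643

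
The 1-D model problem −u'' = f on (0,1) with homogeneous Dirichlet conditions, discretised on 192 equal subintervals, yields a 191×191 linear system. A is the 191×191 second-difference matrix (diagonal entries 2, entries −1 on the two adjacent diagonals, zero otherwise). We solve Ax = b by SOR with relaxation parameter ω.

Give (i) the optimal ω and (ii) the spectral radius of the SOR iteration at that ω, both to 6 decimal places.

ω* = 1.967803, ρ_SOR = 0.967803

spectrum of D⁻¹(L+U) = {cos(kπ/192) : 1≤k≤191}; ρ_J = cos(π/192) = 0.999866.
√(1−ρ_J²) = |sin(π/192)| = 0.0163617
ω* = 2/(1 + 0.0163617) = 2/1.0163617 = 1.967803.
ρ(B_{ω*}) = ω*−1 = 0.967803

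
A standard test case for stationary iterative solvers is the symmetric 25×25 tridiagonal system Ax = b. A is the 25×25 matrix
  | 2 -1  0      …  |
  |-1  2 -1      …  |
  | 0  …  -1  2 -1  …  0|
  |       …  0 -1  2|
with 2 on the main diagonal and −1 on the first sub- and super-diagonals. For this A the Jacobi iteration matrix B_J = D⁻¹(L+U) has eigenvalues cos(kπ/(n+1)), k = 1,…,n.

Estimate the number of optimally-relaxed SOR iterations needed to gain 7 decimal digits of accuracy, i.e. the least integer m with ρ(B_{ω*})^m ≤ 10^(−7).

m = 67

B_J for the 25×25 system has eigenvalues cos(kπ/26); ρ_J = cos(π/26) = 0.9927089.
√(1−ρ_J²) simplifies to sin(π/26) = 0.1205367.
[ω*] 2 ÷ (1 + 0.1205367) = 2 ÷ 1.1205367 = 1.7848590.
and ρ(B_{ω*}) = 1.7848590 − 1 = 0.7848590.
For 7 digits: m = 7·ln10 / (−ln 0.7848590) = 16.1181/0.242251 = 66.535; round up → m = 67.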